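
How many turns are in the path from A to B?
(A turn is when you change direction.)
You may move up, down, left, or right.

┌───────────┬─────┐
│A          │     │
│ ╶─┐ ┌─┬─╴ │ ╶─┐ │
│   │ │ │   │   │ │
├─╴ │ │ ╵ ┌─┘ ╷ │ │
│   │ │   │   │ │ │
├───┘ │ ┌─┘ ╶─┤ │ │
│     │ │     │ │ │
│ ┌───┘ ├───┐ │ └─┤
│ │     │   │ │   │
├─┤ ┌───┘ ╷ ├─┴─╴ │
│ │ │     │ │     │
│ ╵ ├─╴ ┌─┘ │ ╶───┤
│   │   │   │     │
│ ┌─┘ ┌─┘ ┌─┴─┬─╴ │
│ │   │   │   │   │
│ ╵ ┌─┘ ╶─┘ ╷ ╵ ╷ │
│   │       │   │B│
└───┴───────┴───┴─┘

Directions: right, right, right, right, right, down, left, down, left, down, down, left, left, down, down, left, down, down, right, up, right, up, right, up, right, up, right, down, down, left, down, left, down, right, right, up, right, down, right, up, right, down
Number of turns: 31

Solution:

┌───────────┬─────┐
│A → → → → ↓│     │
│ ╶─┐ ┌─┬─╴ │ ╶─┐ │
│   │ │ │↓ ↲│   │ │
├─╴ │ │ ╵ ┌─┘ ╷ │ │
│   │ │↓ ↲│   │ │ │
├───┘ │ ┌─┘ ╶─┤ │ │
│     │↓│     │ │ │
│ ┌───┘ ├───┐ │ └─┤
│ │↓ ← ↲│↱ ↓│ │   │
├─┤ ┌───┘ ╷ ├─┴─╴ │
│ │↓│  ↱ ↑│↓│     │
│ ╵ ├─╴ ┌─┘ │ ╶───┤
│↓ ↲│↱ ↑│↓ ↲│     │
│ ┌─┘ ┌─┘ ┌─┴─┬─╴ │
│↓│↱ ↑│↓ ↲│↱ ↓│↱ ↓│
│ ╵ ┌─┘ ╶─┘ ╷ ╵ ╷ │
│↳ ↑│  ↳ → ↑│↳ ↑│B│
└───┴───────┴───┴─┘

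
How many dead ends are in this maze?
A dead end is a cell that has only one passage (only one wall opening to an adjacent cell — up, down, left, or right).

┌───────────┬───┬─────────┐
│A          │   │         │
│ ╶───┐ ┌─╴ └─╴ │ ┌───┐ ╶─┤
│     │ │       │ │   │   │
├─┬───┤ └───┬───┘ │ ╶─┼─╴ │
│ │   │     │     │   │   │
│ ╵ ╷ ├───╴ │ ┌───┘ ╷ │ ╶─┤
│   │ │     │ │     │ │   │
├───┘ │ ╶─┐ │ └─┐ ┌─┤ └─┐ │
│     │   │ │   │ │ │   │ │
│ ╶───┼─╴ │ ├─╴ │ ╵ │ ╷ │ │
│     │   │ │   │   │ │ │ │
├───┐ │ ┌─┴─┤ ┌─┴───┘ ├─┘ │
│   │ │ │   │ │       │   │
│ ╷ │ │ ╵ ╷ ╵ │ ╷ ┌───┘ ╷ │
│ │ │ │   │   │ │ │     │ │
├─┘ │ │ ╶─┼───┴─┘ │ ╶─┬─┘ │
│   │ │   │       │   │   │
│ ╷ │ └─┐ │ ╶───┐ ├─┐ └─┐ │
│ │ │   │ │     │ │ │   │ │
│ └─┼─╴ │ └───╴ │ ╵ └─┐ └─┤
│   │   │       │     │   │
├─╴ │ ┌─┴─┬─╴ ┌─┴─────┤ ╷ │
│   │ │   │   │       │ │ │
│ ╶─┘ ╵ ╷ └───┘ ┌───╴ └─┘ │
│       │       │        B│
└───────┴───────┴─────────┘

Checking each cell for number of passages:

Dead ends found at positions:
  (0, 6)
  (0, 12)
  (1, 2)
  (1, 4)
  (1, 10)
  (2, 0)
  (3, 7)
  (4, 9)
  (5, 5)
  (5, 11)
  (7, 0)
  (7, 7)
  (8, 11)
  (9, 1)
  (9, 9)
  (9, 12)
  (10, 10)
  (11, 5)
  (11, 11)
  (12, 8)
Total dead ends: 20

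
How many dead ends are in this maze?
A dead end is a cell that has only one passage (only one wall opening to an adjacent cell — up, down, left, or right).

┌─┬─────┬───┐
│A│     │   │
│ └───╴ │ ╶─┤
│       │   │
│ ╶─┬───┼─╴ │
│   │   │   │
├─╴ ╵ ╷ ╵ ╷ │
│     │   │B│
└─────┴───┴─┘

Checking each cell for number of passages:

Dead ends found at positions:
  (0, 0)
  (0, 1)
  (0, 5)
  (3, 0)
  (3, 5)
Total dead ends: 5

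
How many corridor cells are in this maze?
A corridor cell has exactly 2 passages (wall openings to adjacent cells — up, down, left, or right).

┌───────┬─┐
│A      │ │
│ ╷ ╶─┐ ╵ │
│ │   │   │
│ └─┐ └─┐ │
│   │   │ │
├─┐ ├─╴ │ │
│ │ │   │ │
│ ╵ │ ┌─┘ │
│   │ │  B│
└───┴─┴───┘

Counting cells with exactly 2 passages:
Total corridor cells: 19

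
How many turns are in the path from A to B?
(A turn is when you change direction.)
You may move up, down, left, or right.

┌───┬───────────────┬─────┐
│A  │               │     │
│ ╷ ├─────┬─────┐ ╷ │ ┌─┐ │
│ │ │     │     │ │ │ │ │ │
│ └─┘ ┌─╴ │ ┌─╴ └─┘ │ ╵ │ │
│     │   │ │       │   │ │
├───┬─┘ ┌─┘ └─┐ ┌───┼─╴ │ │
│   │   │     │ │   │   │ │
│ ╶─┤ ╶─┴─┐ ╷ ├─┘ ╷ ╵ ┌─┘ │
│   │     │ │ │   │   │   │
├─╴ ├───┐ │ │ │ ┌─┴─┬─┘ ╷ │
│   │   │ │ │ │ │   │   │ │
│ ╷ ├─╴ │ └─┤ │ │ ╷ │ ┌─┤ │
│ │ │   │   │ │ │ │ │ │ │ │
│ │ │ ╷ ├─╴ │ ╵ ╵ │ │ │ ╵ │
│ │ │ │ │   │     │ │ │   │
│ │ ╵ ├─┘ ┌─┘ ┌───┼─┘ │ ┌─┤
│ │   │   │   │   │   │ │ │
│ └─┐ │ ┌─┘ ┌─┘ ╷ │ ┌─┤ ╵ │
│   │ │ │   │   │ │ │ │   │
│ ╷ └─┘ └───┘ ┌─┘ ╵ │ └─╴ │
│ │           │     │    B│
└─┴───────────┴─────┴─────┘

Directions: down, down, right, right, up, right, right, down, left, down, left, down, right, right, down, down, right, down, left, down, left, down, down, right, right, right, up, right, up, right, down, down, right, up, up, right, up, up, up, right, up, right, down, down, down, left, down, down, right, down
Number of turns: 34

Solution:

┌───┬───────────────┬─────┐
│A  │               │     │
│ ╷ ├─────┬─────┐ ╷ │ ┌─┐ │
│↓│ │↱ → ↓│     │ │ │ │ │ │
│ └─┘ ┌─╴ │ ┌─╴ └─┘ │ ╵ │ │
│↳ → ↑│↓ ↲│ │       │   │ │
├───┬─┘ ┌─┘ └─┐ ┌───┼─╴ │ │
│   │↓ ↲│     │ │   │   │ │
│ ╶─┤ ╶─┴─┐ ╷ ├─┘ ╷ ╵ ┌─┘ │
│   │↳ → ↓│ │ │   │   │↱ ↓│
├─╴ ├───┐ │ │ │ ┌─┴─┬─┘ ╷ │
│   │   │↓│ │ │ │   │↱ ↑│↓│
│ ╷ ├─╴ │ └─┤ │ │ ╷ │ ┌─┤ │
│ │ │   │↳ ↓│ │ │ │ │↑│ │↓│
│ │ │ ╷ ├─╴ │ ╵ ╵ │ │ │ ╵ │
│ │ │ │ │↓ ↲│     │ │↑│↓ ↲│
│ │ ╵ ├─┘ ┌─┘ ┌───┼─┘ │ ┌─┤
│ │   │↓ ↲│   │↱ ↓│↱ ↑│↓│ │
│ └─┐ │ ┌─┘ ┌─┘ ╷ │ ┌─┤ ╵ │
│   │ │↓│   │↱ ↑│↓│↑│ │↳ ↓│
│ ╷ └─┘ └───┘ ┌─┘ ╵ │ └─╴ │
│ │    ↳ → → ↑│  ↳ ↑│    B│
└─┴───────────┴─────┴─────┘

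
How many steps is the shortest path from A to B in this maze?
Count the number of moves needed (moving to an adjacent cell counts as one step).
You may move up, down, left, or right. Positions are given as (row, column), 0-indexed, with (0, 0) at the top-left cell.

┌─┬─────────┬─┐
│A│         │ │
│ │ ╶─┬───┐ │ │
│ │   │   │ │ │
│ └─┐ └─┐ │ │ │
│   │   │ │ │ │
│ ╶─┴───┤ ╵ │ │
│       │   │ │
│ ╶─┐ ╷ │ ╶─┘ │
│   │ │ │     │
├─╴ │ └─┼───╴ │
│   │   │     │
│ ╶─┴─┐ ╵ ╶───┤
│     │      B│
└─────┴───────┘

Using BFS to find shortest path:
Start: (0, 0), End: (6, 6)
Path found:
(0,0) → (1,0) → (2,0) → (3,0) → (3,1) → (3,2) → (4,2) → (5,2) → (5,3) → (6,3) → (6,4) → (6,5) → (6,6)
Number of steps: 12

Solution:

┌─┬─────────┬─┐
│A│         │ │
│ │ ╶─┬───┐ │ │
│↓│   │   │ │ │
│ └─┐ └─┐ │ │ │
│↓  │   │ │ │ │
│ ╶─┴───┤ ╵ │ │
│↳ → ↓  │   │ │
│ ╶─┐ ╷ │ ╶─┘ │
│   │↓│ │     │
├─╴ │ └─┼───╴ │
│   │↳ ↓│     │
│ ╶─┴─┐ ╵ ╶───┤
│     │↳ → → B│
└─────┴───────┘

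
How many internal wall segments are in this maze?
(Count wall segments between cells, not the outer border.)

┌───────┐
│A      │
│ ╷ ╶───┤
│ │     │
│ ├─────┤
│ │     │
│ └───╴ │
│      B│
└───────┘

Counting internal wall segments:
Total internal walls: 9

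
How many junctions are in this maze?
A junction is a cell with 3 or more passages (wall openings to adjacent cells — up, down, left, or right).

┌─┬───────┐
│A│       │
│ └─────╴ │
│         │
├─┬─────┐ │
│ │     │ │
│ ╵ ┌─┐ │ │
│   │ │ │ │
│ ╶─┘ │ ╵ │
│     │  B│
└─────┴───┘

Checking each cell for number of passages:

Junctions found (3+ passages):
  (1, 4): 3 passages
  (3, 0): 3 passages
Total junctions: 2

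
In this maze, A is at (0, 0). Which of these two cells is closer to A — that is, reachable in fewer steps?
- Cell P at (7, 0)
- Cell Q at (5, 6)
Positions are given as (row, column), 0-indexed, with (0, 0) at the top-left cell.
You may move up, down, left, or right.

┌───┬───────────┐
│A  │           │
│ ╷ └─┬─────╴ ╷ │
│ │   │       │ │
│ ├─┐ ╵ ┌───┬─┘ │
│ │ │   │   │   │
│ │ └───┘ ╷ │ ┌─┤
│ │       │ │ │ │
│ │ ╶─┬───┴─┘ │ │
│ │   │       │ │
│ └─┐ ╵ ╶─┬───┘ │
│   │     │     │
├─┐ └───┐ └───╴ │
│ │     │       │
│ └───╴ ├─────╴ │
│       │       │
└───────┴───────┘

Shortest path A → P at (7, 0): 13 steps
Shortest path A → Q at (5, 6): 27 steps

P is closer (13 steps vs 27 steps).

Path to P:

┌───┬───────────┐
│A  │           │
│ ╷ └─┬─────╴ ╷ │
│↓│   │       │ │
│ ├─┐ ╵ ┌───┬─┘ │
│↓│ │   │   │   │
│ │ └───┘ ╷ │ ┌─┤
│↓│       │ │ │ │
│ │ ╶─┬───┴─┘ │ │
│↓│   │       │ │
│ └─┐ ╵ ╶─┬───┘ │
│↳ ↓│     │     │
├─┐ └───┐ └───╴ │
│ │↳ → ↓│       │
│ └───╴ ├─────╴ │
│P ← ← ↲│       │
└───────┴───────┘

Path to Q:

┌───┬───────────┐
│A ↓│        ↱ ↓│
│ ╷ └─┬─────╴ ╷ │
│ │↳ ↓│↱ → → ↑│↓│
│ ├─┐ ╵ ┌───┬─┘ │
│ │ │↳ ↑│   │↓ ↲│
│ │ └───┘ ╷ │ ┌─┤
│ │       │ │↓│ │
│ │ ╶─┬───┴─┘ │ │
│ │   │↓ ← ← ↲│ │
│ └─┐ ╵ ╶─┬───┘ │
│   │  ↳ ↓│  Q ↰│
├─┐ └───┐ └───╴ │
│ │     │↳ → → ↑│
│ └───╴ ├─────╴ │
│       │       │
└───────┴───────┘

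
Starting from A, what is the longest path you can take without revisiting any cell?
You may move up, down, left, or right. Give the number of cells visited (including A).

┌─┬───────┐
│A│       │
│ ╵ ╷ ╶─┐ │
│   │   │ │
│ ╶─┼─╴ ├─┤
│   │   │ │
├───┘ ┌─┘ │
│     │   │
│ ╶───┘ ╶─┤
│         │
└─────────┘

Finding longest simple path using DFS:
Start: (0, 0)
Longest path visits 19 cells
Path: A → down → right → up → right → down → right → down → left → down → left → left → down → right → right → right → up → right → up

Solution:

┌─┬───────┐
│A│↱ ↓    │
│ ╵ ╷ ╶─┐ │
│↳ ↑│↳ ↓│ │
│ ╶─┼─╴ ├─┤
│   │↓ ↲│B│
├───┘ ┌─┘ │
│↓ ← ↲│↱ ↑│
│ ╶───┘ ╶─┤
│↳ → → ↑  │
└─────────┘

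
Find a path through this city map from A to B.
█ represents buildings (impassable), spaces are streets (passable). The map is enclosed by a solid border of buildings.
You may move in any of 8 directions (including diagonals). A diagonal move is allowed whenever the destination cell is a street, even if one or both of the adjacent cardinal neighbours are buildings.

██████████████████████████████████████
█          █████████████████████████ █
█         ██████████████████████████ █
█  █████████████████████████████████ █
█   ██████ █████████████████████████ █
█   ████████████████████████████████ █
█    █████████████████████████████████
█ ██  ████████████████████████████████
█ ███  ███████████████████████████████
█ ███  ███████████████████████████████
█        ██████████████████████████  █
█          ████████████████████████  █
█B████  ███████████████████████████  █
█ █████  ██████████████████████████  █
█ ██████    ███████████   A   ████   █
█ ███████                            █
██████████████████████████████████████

Finding the shortest path from A to B:
Movement: 8-directional
Path length: 25 steps
Directions: left → left → left → down-left → left → left → left → left → left → left → left → left → left → left → left → left → left → up-left → up-left → up-left → up-left → left → left → left → down-left

Solution:

██████████████████████████████████████
█          █████████████████████████ █
█         ██████████████████████████ █
█  █████████████████████████████████ █
█   ██████ █████████████████████████ █
█   ████████████████████████████████ █
█    █████████████████████████████████
█ ██  ████████████████████████████████
█ ███  ███████████████████████████████
█ ███  ███████████████████████████████
█        ██████████████████████████  █
█ ↙←←←     ████████████████████████  █
█B████↖ ███████████████████████████  █
█ █████↖ ██████████████████████████  █
█ ██████↖   ███████████↙←←A   ████   █
█ ███████↖←←←←←←←←←←←←←              █
██████████████████████████████████████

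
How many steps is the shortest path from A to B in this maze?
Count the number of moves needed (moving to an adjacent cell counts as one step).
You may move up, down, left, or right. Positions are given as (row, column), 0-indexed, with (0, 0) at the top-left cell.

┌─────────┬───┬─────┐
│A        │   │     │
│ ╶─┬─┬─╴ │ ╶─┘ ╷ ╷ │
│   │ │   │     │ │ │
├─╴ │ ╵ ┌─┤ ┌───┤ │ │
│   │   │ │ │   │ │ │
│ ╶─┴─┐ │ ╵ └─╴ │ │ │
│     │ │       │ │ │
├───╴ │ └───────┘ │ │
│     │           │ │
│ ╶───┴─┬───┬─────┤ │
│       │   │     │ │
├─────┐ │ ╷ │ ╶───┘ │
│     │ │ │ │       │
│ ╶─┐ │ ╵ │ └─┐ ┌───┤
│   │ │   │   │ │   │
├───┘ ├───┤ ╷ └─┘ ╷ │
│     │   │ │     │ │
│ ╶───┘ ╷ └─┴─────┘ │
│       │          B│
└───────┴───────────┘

Using BFS to find shortest path:
Start: (0, 0), End: (9, 9)
Path found:
(0,0) → (1,0) → (1,1) → (2,1) → (2,0) → (3,0) → (3,1) → (3,2) → (4,2) → (4,1) → (4,0) → (5,0) → (5,1) → (5,2) → (5,3) → (6,3) → (7,3) → (7,4) → (6,4) → (5,4) → (5,5) → (6,5) → (7,5) → (7,6) → (8,6) → (8,7) → (8,8) → (7,8) → (7,9) → (8,9) → (9,9)
Number of steps: 30

Solution:

┌─────────┬───┬─────┐
│A        │   │     │
│ ╶─┬─┬─╴ │ ╶─┘ ╷ ╷ │
│↳ ↓│ │   │     │ │ │
├─╴ │ ╵ ┌─┤ ┌───┤ │ │
│↓ ↲│   │ │ │   │ │ │
│ ╶─┴─┐ │ ╵ └─╴ │ │ │
│↳ → ↓│ │       │ │ │
├───╴ │ └───────┘ │ │
│↓ ← ↲│           │ │
│ ╶───┴─┬───┬─────┤ │
│↳ → → ↓│↱ ↓│     │ │
├─────┐ │ ╷ │ ╶───┘ │
│     │↓│↑│↓│       │
│ ╶─┐ │ ╵ │ └─┐ ┌───┤
│   │ │↳ ↑│↳ ↓│ │↱ ↓│
├───┘ ├───┤ ╷ └─┘ ╷ │
│     │   │ │↳ → ↑│↓│
│ ╶───┘ ╷ └─┴─────┘ │
│       │          B│
└───────┴───────────┘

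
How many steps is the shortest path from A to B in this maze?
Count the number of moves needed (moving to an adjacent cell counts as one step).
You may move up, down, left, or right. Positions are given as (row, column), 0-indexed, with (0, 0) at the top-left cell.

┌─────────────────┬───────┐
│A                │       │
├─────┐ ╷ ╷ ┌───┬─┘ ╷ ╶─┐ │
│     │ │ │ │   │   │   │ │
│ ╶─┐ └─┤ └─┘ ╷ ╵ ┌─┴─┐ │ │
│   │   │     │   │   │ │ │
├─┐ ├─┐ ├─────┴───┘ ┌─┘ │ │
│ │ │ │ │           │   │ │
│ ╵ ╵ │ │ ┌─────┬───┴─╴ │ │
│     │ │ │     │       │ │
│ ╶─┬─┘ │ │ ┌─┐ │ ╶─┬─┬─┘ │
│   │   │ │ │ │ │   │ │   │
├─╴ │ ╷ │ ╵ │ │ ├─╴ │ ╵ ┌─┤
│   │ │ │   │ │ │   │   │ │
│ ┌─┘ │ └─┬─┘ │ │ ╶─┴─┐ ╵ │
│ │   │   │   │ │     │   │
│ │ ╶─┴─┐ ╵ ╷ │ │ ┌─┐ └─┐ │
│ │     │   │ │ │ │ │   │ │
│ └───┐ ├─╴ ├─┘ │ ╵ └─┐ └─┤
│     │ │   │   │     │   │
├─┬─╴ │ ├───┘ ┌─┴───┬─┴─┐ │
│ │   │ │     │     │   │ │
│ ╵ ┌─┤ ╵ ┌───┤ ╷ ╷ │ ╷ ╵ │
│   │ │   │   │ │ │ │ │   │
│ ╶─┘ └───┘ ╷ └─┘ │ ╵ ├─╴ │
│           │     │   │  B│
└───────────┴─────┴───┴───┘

Using BFS to find shortest path:
Start: (0, 0), End: (12, 12)
Path found:
(0,0) → (0,1) → (0,2) → (0,3) → (0,4) → (1,4) → (2,4) → (2,5) → (2,6) → (1,6) → (1,7) → (2,7) → (2,8) → (1,8) → (1,9) → (0,9) → (0,10) → (1,10) → (1,11) → (2,11) → (3,11) → (4,11) → (4,10) → (4,9) → (4,8) → (5,8) → (5,9) → (6,9) → (6,8) → (7,8) → (7,9) → (7,10) → (8,10) → (8,11) → (9,11) → (9,12) → (10,12) → (11,12) → (12,12)
Number of steps: 38

Solution:

┌─────────────────┬───────┐
│A → → → ↓        │↱ ↓    │
├─────┐ ╷ ╷ ┌───┬─┘ ╷ ╶─┐ │
│     │ │↓│ │↱ ↓│↱ ↑│↳ ↓│ │
│ ╶─┐ └─┤ └─┘ ╷ ╵ ┌─┴─┐ │ │
│   │   │↳ → ↑│↳ ↑│   │↓│ │
├─┐ ├─┐ ├─────┴───┘ ┌─┘ │ │
│ │ │ │ │           │  ↓│ │
│ ╵ ╵ │ │ ┌─────┬───┴─╴ │ │
│     │ │ │     │↓ ← ← ↲│ │
│ ╶─┬─┘ │ │ ┌─┐ │ ╶─┬─┬─┘ │
│   │   │ │ │ │ │↳ ↓│ │   │
├─╴ │ ╷ │ ╵ │ │ ├─╴ │ ╵ ┌─┤
│   │ │ │   │ │ │↓ ↲│   │ │
│ ┌─┘ │ └─┬─┘ │ │ ╶─┴─┐ ╵ │
│ │   │   │   │ │↳ → ↓│   │
│ │ ╶─┴─┐ ╵ ╷ │ │ ┌─┐ └─┐ │
│ │     │   │ │ │ │ │↳ ↓│ │
│ └───┐ ├─╴ ├─┘ │ ╵ └─┐ └─┤
│     │ │   │   │     │↳ ↓│
├─┬─╴ │ ├───┘ ┌─┴───┬─┴─┐ │
│ │   │ │     │     │   │↓│
│ ╵ ┌─┤ ╵ ┌───┤ ╷ ╷ │ ╷ ╵ │
│   │ │   │   │ │ │ │ │  ↓│
│ ╶─┘ └───┘ ╷ └─┘ │ ╵ ├─╴ │
│           │     │   │  B│
└───────────┴─────┴───┴───┘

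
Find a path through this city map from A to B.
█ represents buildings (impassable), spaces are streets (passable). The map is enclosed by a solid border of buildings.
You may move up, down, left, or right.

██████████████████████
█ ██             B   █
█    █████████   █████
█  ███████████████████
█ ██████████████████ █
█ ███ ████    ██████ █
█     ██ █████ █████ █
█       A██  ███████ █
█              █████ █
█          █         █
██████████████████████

Finding the shortest path from A to B:
Movement: cardinal only
Path length: 29 steps
Directions: left → left → left → up → left → left → left → left → up → up → up → up → right → right → right → up → right → right → right → right → right → right → right → right → right → right → right → right → right

Solution:

██████████████████████
█ ██↱→→→→→→→→→→→→B   █
█↱→→↑█████████   █████
█↑ ███████████████████
█↑██████████████████ █
█↑███ ████    ██████ █
█↑←←←↰██ █████ █████ █
█    ↑←←A██  ███████ █
█              █████ █
█          █         █
██████████████████████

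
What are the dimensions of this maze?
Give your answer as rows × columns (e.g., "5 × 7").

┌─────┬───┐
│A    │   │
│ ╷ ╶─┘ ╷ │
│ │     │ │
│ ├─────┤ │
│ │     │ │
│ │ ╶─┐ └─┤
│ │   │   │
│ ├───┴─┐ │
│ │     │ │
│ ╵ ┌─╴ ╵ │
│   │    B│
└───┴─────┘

Counting the maze dimensions:
Rows (vertical): 6
Columns (horizontal): 5
Dimensions: 6 × 5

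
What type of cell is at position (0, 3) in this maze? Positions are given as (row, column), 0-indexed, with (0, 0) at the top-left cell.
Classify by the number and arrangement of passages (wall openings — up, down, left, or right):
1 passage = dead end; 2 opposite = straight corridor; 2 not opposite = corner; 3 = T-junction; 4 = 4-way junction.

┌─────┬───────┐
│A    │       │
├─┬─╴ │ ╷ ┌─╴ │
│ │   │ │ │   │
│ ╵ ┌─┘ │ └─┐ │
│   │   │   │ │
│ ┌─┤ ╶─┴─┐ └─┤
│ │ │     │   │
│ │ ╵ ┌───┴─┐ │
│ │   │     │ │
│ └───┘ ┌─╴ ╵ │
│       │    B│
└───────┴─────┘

Checking cell at (0, 3):
Number of passages: 2
Cell type: corner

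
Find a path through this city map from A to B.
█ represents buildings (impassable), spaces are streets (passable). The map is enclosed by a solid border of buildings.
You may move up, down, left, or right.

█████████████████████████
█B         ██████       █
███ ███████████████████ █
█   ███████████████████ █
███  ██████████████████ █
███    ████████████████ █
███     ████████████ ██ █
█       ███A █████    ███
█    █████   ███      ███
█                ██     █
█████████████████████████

Finding the shortest path from A to B:
Movement: cardinal only
Path length: 20 steps
Directions: down → down → left → left → left → left → left → left → left → up → up → up → up → up → left → up → up → up → left → left

Solution:

█████████████████████████
█B←↰       ██████       █
███↑███████████████████ █
█  ↑███████████████████ █
███↑↰██████████████████ █
███ ↑  ████████████████ █
███ ↑   ████████████ ██ █
█   ↑   ███A █████    ███
█   ↑█████ ↓ ███      ███
█   ↑←←←←←←↲     ██     █
█████████████████████████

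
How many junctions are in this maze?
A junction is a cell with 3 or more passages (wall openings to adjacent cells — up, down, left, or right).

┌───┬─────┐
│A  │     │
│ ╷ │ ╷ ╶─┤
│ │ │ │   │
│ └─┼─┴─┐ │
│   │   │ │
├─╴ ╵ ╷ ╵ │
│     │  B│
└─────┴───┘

Checking each cell for number of passages:

Junctions found (3+ passages):
  (0, 3): 3 passages
  (3, 1): 3 passages
Total junctions: 2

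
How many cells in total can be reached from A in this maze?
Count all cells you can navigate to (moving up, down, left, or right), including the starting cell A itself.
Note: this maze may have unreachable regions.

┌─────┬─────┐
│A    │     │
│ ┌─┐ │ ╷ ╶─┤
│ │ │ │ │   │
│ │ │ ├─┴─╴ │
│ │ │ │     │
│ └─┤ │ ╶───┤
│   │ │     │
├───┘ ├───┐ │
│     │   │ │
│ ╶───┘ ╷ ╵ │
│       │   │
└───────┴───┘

Using BFS/flood-fill to find all reachable cells from A:
Maze size: 6 × 6 = 36 total cells
2 cell(s) are walled off and cannot be reached from A.
Reachable cells: 34

Reachable region (· marks reachable cells):

┌─────┬─────┐
│A · ·│· · ·│
│ ┌─┐ │ ╷ ╶─┤
│·│ │·│·│· ·│
│ │ │ ├─┴─╴ │
│·│ │·│· · ·│
│ └─┤ │ ╶───┤
│· ·│·│· · ·│
├───┘ ├───┐ │
│· · ·│· ·│·│
│ ╶───┘ ╷ ╵ │
│· · · ·│· ·│
└───────┴───┘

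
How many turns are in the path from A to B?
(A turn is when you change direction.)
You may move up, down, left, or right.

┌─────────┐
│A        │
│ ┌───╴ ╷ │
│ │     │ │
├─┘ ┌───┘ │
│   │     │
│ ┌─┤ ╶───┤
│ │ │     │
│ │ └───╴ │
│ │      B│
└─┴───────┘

Directions: right, right, right, right, down, down, left, left, down, right, right, down
Number of turns: 5

Solution:

┌─────────┐
│A → → → ↓│
│ ┌───╴ ╷ │
│ │     │↓│
├─┘ ┌───┘ │
│   │↓ ← ↲│
│ ┌─┤ ╶───┤
│ │ │↳ → ↓│
│ │ └───╴ │
│ │      B│
└─┴───────┘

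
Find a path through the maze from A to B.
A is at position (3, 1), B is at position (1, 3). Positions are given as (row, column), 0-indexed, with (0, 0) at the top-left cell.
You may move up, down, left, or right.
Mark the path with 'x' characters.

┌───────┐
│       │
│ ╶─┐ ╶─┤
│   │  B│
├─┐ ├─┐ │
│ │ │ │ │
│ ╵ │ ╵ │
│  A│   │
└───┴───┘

Finding the shortest path from (3, 1) to (1, 3):
Path length: 8 steps
Directions: up → up → left → up → right → right → down → right

Solution:

┌───────┐
│x x x  │
│ ╶─┐ ╶─┤
│x x│x B│
├─┐ ├─┐ │
│ │x│ │ │
│ ╵ │ ╵ │
│  A│   │
└───┴───┘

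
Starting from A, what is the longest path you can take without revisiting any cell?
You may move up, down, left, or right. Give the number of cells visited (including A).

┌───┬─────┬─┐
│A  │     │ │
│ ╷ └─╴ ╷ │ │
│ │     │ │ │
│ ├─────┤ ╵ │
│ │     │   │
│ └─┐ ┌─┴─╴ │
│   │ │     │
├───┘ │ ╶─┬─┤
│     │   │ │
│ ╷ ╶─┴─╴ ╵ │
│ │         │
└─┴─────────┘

Finding longest simple path using DFS:
Start: (0, 0)
Longest path visits 24 cells
Path: A → right → down → right → right → up → right → down → down → right → down → left → left → down → right → down → left → left → left → up → right → up → up → left

Solution:

┌───┬─────┬─┐
│A ↓│  ↱ ↓│ │
│ ╷ └─╴ ╷ │ │
│ │↳ → ↑│↓│ │
│ ├─────┤ ╵ │
│ │B ↰  │↳ ↓│
│ └─┐ ┌─┴─╴ │
│   │↑│↓ ← ↲│
├───┘ │ ╶─┬─┤
│  ↱ ↑│↳ ↓│ │
│ ╷ ╶─┴─╴ ╵ │
│ │↑ ← ← ↲  │
└─┴─────────┘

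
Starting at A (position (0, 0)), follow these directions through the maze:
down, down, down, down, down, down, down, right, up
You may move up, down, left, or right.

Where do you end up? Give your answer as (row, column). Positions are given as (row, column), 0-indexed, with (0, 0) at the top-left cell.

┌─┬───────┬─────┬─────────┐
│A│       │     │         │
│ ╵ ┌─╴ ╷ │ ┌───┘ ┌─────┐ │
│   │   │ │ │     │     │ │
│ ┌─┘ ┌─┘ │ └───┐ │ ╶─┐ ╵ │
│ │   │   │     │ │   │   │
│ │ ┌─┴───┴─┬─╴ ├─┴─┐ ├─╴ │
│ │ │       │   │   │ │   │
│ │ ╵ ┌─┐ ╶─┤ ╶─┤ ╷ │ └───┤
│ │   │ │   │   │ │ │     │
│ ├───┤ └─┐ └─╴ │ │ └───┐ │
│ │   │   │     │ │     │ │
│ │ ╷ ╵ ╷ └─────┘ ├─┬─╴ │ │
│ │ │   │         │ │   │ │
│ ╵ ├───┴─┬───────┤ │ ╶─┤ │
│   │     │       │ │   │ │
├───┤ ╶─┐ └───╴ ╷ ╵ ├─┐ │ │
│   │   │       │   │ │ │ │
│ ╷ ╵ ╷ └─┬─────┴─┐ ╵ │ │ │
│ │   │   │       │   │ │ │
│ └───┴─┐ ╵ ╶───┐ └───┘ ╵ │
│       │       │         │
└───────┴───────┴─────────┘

Following directions step by step:
Start: (0, 0)
  down: (0, 0) → (1, 0)
  down: (1, 0) → (2, 0)
  down: (2, 0) → (3, 0)
  down: (3, 0) → (4, 0)
  down: (4, 0) → (5, 0)
  down: (5, 0) → (6, 0)
  down: (6, 0) → (7, 0)
  right: (7, 0) → (7, 1)
  up: (7, 1) → (6, 1)
Final position: (6, 1)

Path taken:

┌─┬───────┬─────┬─────────┐
│A│       │     │         │
│ ╵ ┌─╴ ╷ │ ┌───┘ ┌─────┐ │
│↓  │   │ │ │     │     │ │
│ ┌─┘ ┌─┘ │ └───┐ │ ╶─┐ ╵ │
│↓│   │   │     │ │   │   │
│ │ ┌─┴───┴─┬─╴ ├─┴─┐ ├─╴ │
│↓│ │       │   │   │ │   │
│ │ ╵ ┌─┐ ╶─┤ ╶─┤ ╷ │ └───┤
│↓│   │ │   │   │ │ │     │
│ ├───┤ └─┐ └─╴ │ │ └───┐ │
│↓│   │   │     │ │     │ │
│ │ ╷ ╵ ╷ └─────┘ ├─┬─╴ │ │
│↓│B│   │         │ │   │ │
│ ╵ ├───┴─┬───────┤ │ ╶─┤ │
│↳ ↑│     │       │ │   │ │
├───┤ ╶─┐ └───╴ ╷ ╵ ├─┐ │ │
│   │   │       │   │ │ │ │
│ ╷ ╵ ╷ └─┬─────┴─┐ ╵ │ │ │
│ │   │   │       │   │ │ │
│ └───┴─┐ ╵ ╶───┐ └───┘ ╵ │
│       │       │         │
└───────┴───────┴─────────┘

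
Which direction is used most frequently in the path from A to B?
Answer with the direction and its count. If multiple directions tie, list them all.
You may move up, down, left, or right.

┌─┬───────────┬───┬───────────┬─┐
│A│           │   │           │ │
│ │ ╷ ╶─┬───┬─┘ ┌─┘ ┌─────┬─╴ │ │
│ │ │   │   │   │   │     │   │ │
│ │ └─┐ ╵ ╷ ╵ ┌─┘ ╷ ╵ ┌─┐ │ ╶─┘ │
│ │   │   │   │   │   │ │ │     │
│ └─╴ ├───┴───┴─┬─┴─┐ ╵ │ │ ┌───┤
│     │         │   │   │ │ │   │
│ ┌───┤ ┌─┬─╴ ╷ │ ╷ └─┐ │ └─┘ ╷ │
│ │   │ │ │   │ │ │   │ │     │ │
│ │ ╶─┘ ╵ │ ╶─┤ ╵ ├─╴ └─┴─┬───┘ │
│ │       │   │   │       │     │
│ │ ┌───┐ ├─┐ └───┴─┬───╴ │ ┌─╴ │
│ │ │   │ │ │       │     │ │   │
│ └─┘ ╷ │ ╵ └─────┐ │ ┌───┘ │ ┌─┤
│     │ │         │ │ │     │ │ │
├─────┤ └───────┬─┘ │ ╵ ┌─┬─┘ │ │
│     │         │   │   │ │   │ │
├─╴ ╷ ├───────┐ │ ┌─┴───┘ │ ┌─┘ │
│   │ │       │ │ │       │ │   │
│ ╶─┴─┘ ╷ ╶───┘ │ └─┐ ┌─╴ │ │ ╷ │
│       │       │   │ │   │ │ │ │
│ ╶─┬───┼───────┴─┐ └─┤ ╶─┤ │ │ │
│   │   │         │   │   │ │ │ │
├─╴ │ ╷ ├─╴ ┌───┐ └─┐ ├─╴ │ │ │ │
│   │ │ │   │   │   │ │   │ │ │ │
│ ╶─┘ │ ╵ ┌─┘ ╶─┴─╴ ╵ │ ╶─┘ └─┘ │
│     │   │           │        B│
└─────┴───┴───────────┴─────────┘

Directions: down, down, down, down, down, down, down, right, right, up, right, down, down, right, right, right, right, down, down, left, left, left, up, left, down, left, left, left, down, right, down, left, down, right, right, up, up, right, down, down, right, up, right, up, right, right, right, down, right, down, right, up, up, left, up, left, up, up, right, up, up, left, left, left, up, left, up, right, up, right, down, down, right, up, up, right, down, right, down, right, right, down, left, left, down, down, right, up, right, right, up, up, right, right, down, left, down, down, left, down, down, down, down, down, right, right
Counts: {'down': 34, 'right': 33, 'up': 21, 'left': 18}
Most common: down (34 times)

Solution:

┌─┬───────────┬───┬───────────┬─┐
│A│           │   │           │ │
│ │ ╷ ╶─┬───┬─┘ ┌─┘ ┌─────┬─╴ │ │
│↓│ │   │   │   │   │     │   │ │
│ │ └─┐ ╵ ╷ ╵ ┌─┘ ╷ ╵ ┌─┐ │ ╶─┘ │
│↓│   │   │   │   │   │ │ │     │
│ └─╴ ├───┴───┴─┬─┴─┐ ╵ │ │ ┌───┤
│↓    │      ↱ ↓│↱ ↓│   │ │ │   │
│ ┌───┤ ┌─┬─╴ ╷ │ ╷ └─┐ │ └─┘ ╷ │
│↓│   │ │ │↱ ↑│↓│↑│↳ ↓│ │     │ │
│ │ ╶─┘ ╵ │ ╶─┤ ╵ ├─╴ └─┴─┬───┘ │
│↓│       │↑ ↰│↳ ↑│  ↳ → ↓│↱ → ↓│
│ │ ┌───┐ ├─┐ └───┴─┬───╴ │ ┌─╴ │
│↓│ │↱ ↓│ │ │↑ ← ← ↰│↓ ← ↲│↑│↓ ↲│
│ └─┘ ╷ │ ╵ └─────┐ │ ┌───┘ │ ┌─┤
│↳ → ↑│↓│         │↑│↓│↱ → ↑│↓│ │
├─────┤ └───────┬─┘ │ ╵ ┌─┬─┘ │ │
│     │↳ → → → ↓│↱ ↑│↳ ↑│ │↓ ↲│ │
├─╴ ╷ ├───────┐ │ ┌─┴───┘ │ ┌─┘ │
│   │ │↓ ↰    │↓│↑│       │↓│   │
│ ╶─┴─┘ ╷ ╶───┘ │ └─┐ ┌─╴ │ │ ╷ │
│↓ ← ← ↲│↑ ← ← ↲│↑ ↰│ │   │↓│ │ │
│ ╶─┬───┼───────┴─┐ └─┤ ╶─┤ │ │ │
│↳ ↓│↱ ↓│  ↱ → → ↓│↑ ↰│   │↓│ │ │
├─╴ │ ╷ ├─╴ ┌───┐ └─┐ ├─╴ │ │ │ │
│↓ ↲│↑│↓│↱ ↑│   │↳ ↓│↑│   │↓│ │ │
│ ╶─┘ │ ╵ ┌─┘ ╶─┴─╴ ╵ │ ╶─┘ └─┘ │
│↳ → ↑│↳ ↑│        ↳ ↑│    ↳ → B│
└─────┴───┴───────────┴─────────┘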